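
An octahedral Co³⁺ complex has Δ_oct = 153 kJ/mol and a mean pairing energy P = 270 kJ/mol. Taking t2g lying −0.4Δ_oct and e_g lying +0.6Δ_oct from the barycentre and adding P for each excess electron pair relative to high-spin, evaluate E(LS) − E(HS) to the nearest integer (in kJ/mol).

234

Co³⁺: group 9, so d-count = 9 − 3 = 6.
High-spin: t2g^4 e_g^2, CFSE = -0.4Δ_oct = -61 kJ/mol.
Low-spin: t2g^6 e_g^0, orbital CFSE = -2.4Δ_oct = -367 kJ/mol; plus 2 excess pairs × P = +540 kJ/mol; total 173 kJ/mol.
E(LS) − E(HS) = 173 − (-61) = 234 kJ/mol.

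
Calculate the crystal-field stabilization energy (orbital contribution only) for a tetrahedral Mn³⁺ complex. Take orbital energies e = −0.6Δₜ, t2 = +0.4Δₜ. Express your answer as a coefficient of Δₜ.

Mn is in group 7, so Mn³⁺ is d⁴ (7 − 3 = 4).
Tetrahedral splitting is small, so the complex is high-spin.
Configuration: e^2 t2^2.
CFSE = 2(-0.6Δₜ) + 2(0.4Δₜ) = -1.2Δₜ + 0.8Δₜ = -0.4Δₜ.

-0.4 Δₜ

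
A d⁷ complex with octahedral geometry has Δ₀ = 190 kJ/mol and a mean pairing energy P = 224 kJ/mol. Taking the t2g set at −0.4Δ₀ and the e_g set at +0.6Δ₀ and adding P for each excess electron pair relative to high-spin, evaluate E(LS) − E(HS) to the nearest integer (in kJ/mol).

In the high-spin limit (t2g^5 e_g^2) the orbital term is -0.8Δ₀ = -152 kJ/mol, with no excess pairing.
Low-spin: t2g^6 e_g^1, orbital CFSE = -1.8Δ₀ = -342 kJ/mol; plus 1 excess pair × P = +224 kJ/mol; total -118 kJ/mol.
The difference is -118 − (-152) = 34 kJ/mol, so high-spin lies lower.

34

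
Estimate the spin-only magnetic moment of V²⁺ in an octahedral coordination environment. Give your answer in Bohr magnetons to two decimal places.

V is in group 5, so V²⁺ is d³ (5 − 2 = 3).
For octahedral d³ the high- and low-spin configurations coincide.
Configuration: t₂g³ eg⁰ → 3 unpaired electrons.
μ(spin-only) = √[3(3+2)] = √15 ≈ 3.87 Bohr magnetons.

3.87 Bohr magnetons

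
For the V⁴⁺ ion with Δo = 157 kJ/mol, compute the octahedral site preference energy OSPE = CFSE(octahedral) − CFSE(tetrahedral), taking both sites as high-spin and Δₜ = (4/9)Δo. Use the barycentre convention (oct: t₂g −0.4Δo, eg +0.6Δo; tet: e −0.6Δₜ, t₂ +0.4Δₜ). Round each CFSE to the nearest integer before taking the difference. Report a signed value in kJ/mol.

Group 5 minus oxidation state +4 gives a d¹ configuration for V⁴⁺.
Octahedral (high-spin): t₂g¹ eg⁰, CFSE = 1(−0.4) + 0(+0.6) = -0.4Δo = -0.4 × 157 = -63 kJ/mol.
Tetrahedral: e¹ t₂⁰, CFSE = 1(−0.6) + 0(+0.4) = -0.6Δₜ = -0.6 × (4/9) × 157 = -42 kJ/mol.
Subtracting, OSPE = -63 − (-42) = -21 kJ/mol.

-21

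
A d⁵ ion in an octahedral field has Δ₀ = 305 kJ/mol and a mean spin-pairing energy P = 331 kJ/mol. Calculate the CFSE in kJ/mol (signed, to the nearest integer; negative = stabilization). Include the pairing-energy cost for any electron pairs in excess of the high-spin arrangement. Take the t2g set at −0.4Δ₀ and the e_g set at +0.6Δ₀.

0

Since Δ₀ = 305 kJ/mol < P = 331 kJ/mol, the complex adopts the high-spin configuration.
Filling d⁵ accordingly: t2g^3 e_g^2.
Orbital CFSE = 0.0Δ₀ = 0.0 × 305 = 0 kJ/mol.
High-spin has no excess pairs, so no pairing correction applies.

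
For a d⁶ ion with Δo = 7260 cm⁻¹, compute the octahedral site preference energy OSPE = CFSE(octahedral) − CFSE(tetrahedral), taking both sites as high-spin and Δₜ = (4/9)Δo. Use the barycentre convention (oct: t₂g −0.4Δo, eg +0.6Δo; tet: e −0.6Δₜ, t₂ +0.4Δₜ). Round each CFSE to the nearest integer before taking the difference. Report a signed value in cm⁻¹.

-968

Octahedral high-spin t₂g⁴ eg²: CFSE = -0.4 × 7260 = -2904 cm⁻¹.
In a tetrahedral site the filling is e³ t₂³: CFSE(tet) = -0.6Δₜ = -0.6 × (4/9)(7260) = -1936 cm⁻¹.
OSPE = CFSE(oct) − CFSE(tet) = -2904 − (-1936) = -968 cm⁻¹.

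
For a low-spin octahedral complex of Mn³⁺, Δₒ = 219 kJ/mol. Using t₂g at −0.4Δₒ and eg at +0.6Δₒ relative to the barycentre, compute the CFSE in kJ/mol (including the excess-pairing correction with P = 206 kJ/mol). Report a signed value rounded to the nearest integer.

Mn³⁺: group 7, so d-count = 7 − 3 = 4.
Electron filling gives t₂g⁴ eg⁰.
The orbital stabilization is -1.6Δₒ = -1.6 × 219 = -350 kJ/mol.
Relative to high-spin t₂g³ eg¹ (0 paired), the low-spin configuration has 1 additional pair, contributing +1 × 206 = +206 kJ/mol.
Combining: -350 + 206 = -144 kJ/mol.

-144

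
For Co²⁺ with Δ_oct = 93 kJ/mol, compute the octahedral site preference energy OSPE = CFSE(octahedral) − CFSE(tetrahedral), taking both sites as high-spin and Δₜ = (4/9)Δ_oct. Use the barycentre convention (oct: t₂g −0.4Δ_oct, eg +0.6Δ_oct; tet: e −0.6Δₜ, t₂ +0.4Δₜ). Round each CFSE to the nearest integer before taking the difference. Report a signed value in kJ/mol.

Co sits in group 9; removing 2 electrons leaves Co²⁺ with 9 − 2 = 7 d electrons.
Octahedral (high-spin): t2g^5 e_g^2, CFSE = 5(−0.4) + 2(+0.6) = -0.8Δ_oct = -0.8 × 93 = -74 kJ/mol.
In a tetrahedral site the filling is e^4 t2^3: CFSE(tet) = -1.2Δₜ = -1.2 × (4/9)(93) = -50 kJ/mol.
Subtracting, OSPE = -74 − (-50) = -24 kJ/mol.

-24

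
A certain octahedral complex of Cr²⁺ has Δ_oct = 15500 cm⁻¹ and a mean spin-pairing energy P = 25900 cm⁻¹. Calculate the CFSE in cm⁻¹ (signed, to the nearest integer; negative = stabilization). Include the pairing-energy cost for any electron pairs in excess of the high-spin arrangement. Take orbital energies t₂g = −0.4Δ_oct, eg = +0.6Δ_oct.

-9300

Cr is in group 6, so Cr²⁺ is d⁴ (6 − 2 = 4).
Here Δ_oct < P (15500 < 25900), so the high-spin state is favoured.
Filling d⁴ accordingly: t₂g³ eg¹.
Orbital CFSE = -0.6Δ_oct = -0.6 × 15500 = -9300 cm⁻¹.
High-spin has no excess pairs, so no pairing correction applies.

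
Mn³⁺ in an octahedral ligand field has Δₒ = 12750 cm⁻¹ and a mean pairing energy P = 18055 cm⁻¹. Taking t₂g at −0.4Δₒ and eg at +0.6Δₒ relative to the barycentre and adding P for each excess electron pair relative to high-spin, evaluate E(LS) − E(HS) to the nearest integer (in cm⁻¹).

Mn sits in group 7; removing 3 electrons leaves Mn³⁺ with 7 − 3 = 4 d electrons.
High-spin d⁴ fills as t₂g³ eg¹ with CFSE 3(−0.4) + 1(+0.6) = -0.6Δₒ = -7650 cm⁻¹.
Low-spin t₂g⁴ eg⁰ gives -1.6Δₒ = -20400 cm⁻¹, but forming 1 extra pair costs 1P = 18055 cm⁻¹, so E(LS) = -20400 + 18055 = -2345 cm⁻¹.
E(LS) − E(HS) = -2345 − (-7650) = 5305 cm⁻¹.

5305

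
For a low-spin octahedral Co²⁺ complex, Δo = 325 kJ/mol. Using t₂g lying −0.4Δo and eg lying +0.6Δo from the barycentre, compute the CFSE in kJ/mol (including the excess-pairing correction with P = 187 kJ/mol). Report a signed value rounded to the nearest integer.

Co is in group 9, so Co²⁺ is d⁷ (9 − 2 = 7).
The d⁷ electrons fill as t₂g⁶ eg¹.
Orbital CFSE = 6(-0.4) + 1(0.6) = -1.8Δo = -1.8 × 325 = -585 kJ/mol.
Pairing penalty: 3 pairs vs 2 in the high-spin reference → 1 extra × P = 187 kJ/mol.
Overall CFSE = -585 + 187 = -398 kJ/mol.

-398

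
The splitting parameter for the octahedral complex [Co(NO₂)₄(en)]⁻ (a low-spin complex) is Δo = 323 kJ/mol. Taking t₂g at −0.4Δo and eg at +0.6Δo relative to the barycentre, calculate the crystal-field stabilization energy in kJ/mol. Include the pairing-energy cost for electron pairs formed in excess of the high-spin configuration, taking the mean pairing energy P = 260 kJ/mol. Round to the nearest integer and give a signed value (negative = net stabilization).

-255

Ligand charges: 4×(-1) from NO₂⁻ and 1×(+0) from en sum to -4; with overall charge -1, Co is +3.
Co sits in group 9; removing 3 electrons leaves Co³⁺ with 9 − 3 = 6 d electrons.
The d⁶ electrons fill as t₂g⁶ eg⁰.
CFSE(orbital) = 6×(-0.4Δo) + 0×(0.6Δo) = -2.4Δo; with Δo = 323 kJ/mol that is -775 kJ/mol.
Relative to high-spin t₂g⁴ eg² (1 paired), the low-spin configuration has 2 additional pairs, contributing +2 × 260 = +520 kJ/mol.
Combining: -775 + 520 = -255 kJ/mol.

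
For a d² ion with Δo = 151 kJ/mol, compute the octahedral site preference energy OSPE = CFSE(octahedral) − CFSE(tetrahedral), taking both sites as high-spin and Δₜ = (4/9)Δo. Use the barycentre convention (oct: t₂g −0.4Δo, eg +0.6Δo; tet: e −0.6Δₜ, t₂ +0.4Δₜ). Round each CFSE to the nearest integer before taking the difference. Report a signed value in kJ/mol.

Octahedral high-spin t₂g² eg⁰: CFSE = -0.8 × 151 = -121 kJ/mol.
Tetrahedral e² t₂⁰ gives -1.2Δₜ = -1.2 × (4/9) × 151 = -81 kJ/mol.
Subtracting, OSPE = -121 − (-81) = -40 kJ/mol.

-40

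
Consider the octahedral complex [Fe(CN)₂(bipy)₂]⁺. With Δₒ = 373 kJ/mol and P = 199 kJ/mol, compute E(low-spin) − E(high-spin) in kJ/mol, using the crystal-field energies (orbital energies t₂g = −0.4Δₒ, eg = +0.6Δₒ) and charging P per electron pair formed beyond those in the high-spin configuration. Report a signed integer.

-348

Ligand charges: 2×(-1) from CN⁻ and 2×(+0) from bipy sum to -2; with overall charge +1, Fe is +3.
Fe³⁺: group 8, so d-count = 8 − 3 = 5.
High-spin: t₂g³ eg², CFSE = 0.0Δₒ = 0 kJ/mol.
For low-spin the configuration is t₂g⁵ eg⁰: orbital energy -2.0 × 373 = -746 kJ/mol, and 2 additional pairs relative to high-spin add 398 kJ/mol, giving -348 kJ/mol.
The difference is -348 − (0) = -348 kJ/mol, so low-spin lies lower.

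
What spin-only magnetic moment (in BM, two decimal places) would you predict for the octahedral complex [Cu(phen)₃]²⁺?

phen is neutral, so the +2 overall charge sits on Cu: oxidation state +2.
Cu sits in group 11; removing 2 electrons leaves Cu²⁺ with 11 − 2 = 9 d electrons.
For octahedral d⁹ the high- and low-spin configurations coincide.
Configuration: t₂g⁶ eg³ → 1 unpaired electron.
μ(spin-only) = √[1(1+2)] = √3 ≈ 1.73 BM.

1.73 BM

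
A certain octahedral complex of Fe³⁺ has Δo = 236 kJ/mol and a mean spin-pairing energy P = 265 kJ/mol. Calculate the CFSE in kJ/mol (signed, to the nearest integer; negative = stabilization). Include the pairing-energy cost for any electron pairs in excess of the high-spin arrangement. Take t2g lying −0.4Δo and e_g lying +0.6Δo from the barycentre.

0

Fe sits in group 8; removing 3 electrons leaves Fe³⁺ with 8 − 3 = 5 d electrons.
Since Δo = 236 kJ/mol < P = 265 kJ/mol, the complex adopts the high-spin configuration.
Filling d⁵ accordingly: t2g^3 e_g^2.
Orbital CFSE = 0.0Δo = 0.0 × 236 = 0 kJ/mol.
High-spin has no excess pairs, so no pairing correction applies.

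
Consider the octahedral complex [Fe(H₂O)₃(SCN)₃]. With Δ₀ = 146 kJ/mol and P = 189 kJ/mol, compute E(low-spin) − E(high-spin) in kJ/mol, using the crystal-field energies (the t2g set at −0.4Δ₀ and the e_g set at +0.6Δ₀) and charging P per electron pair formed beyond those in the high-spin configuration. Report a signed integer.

86

Ligand charges: 3×(+0) from H₂O and 3×(-1) from SCN⁻ sum to -3; with overall charge +0, Fe is +3.
Fe³⁺: group 8, so d-count = 8 − 3 = 5.
In the high-spin limit (t2g^3 e_g^2) the orbital term is 0.0Δ₀ = 0 kJ/mol, with no excess pairing.
For low-spin the configuration is t2g^5 e_g^0: orbital energy -2.0 × 146 = -292 kJ/mol, and 2 additional pairs relative to high-spin add 378 kJ/mol, giving 86 kJ/mol.
E(LS) − E(HS) = 86 − (0) = 86 kJ/mol.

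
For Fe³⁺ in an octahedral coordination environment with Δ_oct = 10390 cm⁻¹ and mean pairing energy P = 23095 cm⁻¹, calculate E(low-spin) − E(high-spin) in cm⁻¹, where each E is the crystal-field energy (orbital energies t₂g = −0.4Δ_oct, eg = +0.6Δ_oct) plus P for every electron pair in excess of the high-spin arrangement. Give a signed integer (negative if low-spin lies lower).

Fe³⁺: group 8, so d-count = 8 − 3 = 5.
High-spin: t₂g³ eg², CFSE = 0.0Δ_oct = 0 cm⁻¹.
For low-spin the configuration is t₂g⁵ eg⁰: orbital energy -2.0 × 10390 = -20780 cm⁻¹, and 2 additional pairs relative to high-spin add 46190 cm⁻¹, giving 25410 cm⁻¹.
The difference is 25410 − (0) = 25410 cm⁻¹, so high-spin lies lower.

25410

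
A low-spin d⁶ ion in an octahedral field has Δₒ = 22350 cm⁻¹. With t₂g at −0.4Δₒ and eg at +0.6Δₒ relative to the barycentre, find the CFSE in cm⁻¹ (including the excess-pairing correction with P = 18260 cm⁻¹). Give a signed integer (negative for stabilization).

The d⁶ electrons fill as t₂g⁶ eg⁰.
The orbital stabilization is -2.4Δₒ = -2.4 × 22350 = -53640 cm⁻¹.
Pairing penalty: 3 pairs vs 1 in the high-spin reference → 2 extra × P = 36520 cm⁻¹.
Net CFSE = -53640 + 36520 = -17120 cm⁻¹.

-17120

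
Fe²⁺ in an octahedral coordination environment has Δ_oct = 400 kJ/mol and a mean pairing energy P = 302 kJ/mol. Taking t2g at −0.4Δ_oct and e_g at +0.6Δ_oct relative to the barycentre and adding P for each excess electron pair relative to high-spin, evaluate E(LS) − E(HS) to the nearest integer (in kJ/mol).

Group 8 minus oxidation state +2 gives a d⁶ configuration for Fe²⁺.
In the high-spin limit (t2g^4 e_g^2) the orbital term is -0.4Δ_oct = -160 kJ/mol, with no excess pairing.
For low-spin the configuration is t2g^6 e_g^0: orbital energy -2.4 × 400 = -960 kJ/mol, and 2 additional pairs relative to high-spin add 604 kJ/mol, giving -356 kJ/mol.
The difference is -356 − (-160) = -196 kJ/mol, so low-spin lies lower.

-196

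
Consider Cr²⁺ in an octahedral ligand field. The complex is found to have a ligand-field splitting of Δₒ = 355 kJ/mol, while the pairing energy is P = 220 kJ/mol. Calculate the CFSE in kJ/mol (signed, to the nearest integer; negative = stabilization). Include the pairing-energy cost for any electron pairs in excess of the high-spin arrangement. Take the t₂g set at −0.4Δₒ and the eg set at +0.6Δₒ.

Group 6 minus oxidation state +2 gives a d⁴ configuration for Cr²⁺.
Here Δₒ > P (355 > 220), so the low-spin state is favoured.
Configuration: t₂g⁴ eg⁰.
Orbital CFSE = -1.6Δₒ = -1.6 × 355 = -568 kJ/mol.
Excess pairs vs high-spin: 1 − 0 = 1; pairing cost = +220 kJ/mol.
Net CFSE = -568 + 220 = -348 kJ/mol.

-348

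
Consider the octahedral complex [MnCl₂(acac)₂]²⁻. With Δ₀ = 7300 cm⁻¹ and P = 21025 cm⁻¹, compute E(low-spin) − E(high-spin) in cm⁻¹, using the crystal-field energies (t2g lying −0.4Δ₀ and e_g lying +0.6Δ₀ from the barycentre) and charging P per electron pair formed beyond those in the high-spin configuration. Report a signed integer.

27450

Ligand charges: 2×(-1) from Cl⁻ and 2×(-1) from acac⁻ sum to -4; with overall charge -2, Mn is +2.
Mn sits in group 7; removing 2 electrons leaves Mn²⁺ with 7 − 2 = 5 d electrons.
High-spin: t2g^3 e_g^2, CFSE = 0.0Δ₀ = 0 cm⁻¹.
Low-spin t2g^5 e_g^0 gives -2.0Δ₀ = -14600 cm⁻¹, but forming 2 extra pairs costs 2P = 42050 cm⁻¹, so E(LS) = -14600 + 42050 = 27450 cm⁻¹.
The difference is 27450 − (0) = 27450 cm⁻¹, so high-spin lies lower.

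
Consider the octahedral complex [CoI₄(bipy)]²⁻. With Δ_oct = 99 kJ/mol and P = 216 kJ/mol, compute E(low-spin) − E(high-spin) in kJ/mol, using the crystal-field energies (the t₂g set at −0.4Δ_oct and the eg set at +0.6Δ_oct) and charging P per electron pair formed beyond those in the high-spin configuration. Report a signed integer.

117

Ligand charges: 4×(-1) from I⁻ and 1×(+0) from bipy sum to -4; with overall charge -2, Co is +2.
Co is in group 9, so Co²⁺ is d⁷ (9 − 2 = 7).
High-spin: t₂g⁵ eg², CFSE = -0.8Δ_oct = -79 kJ/mol.
Low-spin: t₂g⁶ eg¹, orbital CFSE = -1.8Δ_oct = -178 kJ/mol; plus 1 excess pair × P = +216 kJ/mol; total 38 kJ/mol.
Thus E(LS) − E(HS) = 117 kJ/mol.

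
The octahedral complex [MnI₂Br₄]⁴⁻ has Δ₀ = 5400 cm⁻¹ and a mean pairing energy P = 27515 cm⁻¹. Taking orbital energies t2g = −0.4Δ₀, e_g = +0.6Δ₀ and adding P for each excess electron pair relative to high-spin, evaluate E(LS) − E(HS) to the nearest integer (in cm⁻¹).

44230

Ligand charges: 2×(-1) from I⁻ and 4×(-1) from Br⁻ sum to -6; with overall charge -4, Mn is +2.
Mn is in group 7, so Mn²⁺ is d⁵ (7 − 2 = 5).
High-spin d⁵ fills as t2g^3 e_g^2 with CFSE 3(−0.4) + 2(+0.6) = 0.0Δ₀ = 0 cm⁻¹.
For low-spin the configuration is t2g^5 e_g^0: orbital energy -2.0 × 5400 = -10800 cm⁻¹, and 2 additional pairs relative to high-spin add 55030 cm⁻¹, giving 44230 cm⁻¹.
E(LS) − E(HS) = 44230 − (0) = 44230 cm⁻¹.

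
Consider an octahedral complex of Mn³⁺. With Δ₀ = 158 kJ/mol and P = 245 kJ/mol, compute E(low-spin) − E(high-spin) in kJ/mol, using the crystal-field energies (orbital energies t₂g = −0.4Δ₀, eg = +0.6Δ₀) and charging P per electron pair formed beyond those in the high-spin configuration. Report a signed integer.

87

Group 7 minus oxidation state +3 gives a d⁴ configuration for Mn³⁺.
In the high-spin limit (t₂g³ eg¹) the orbital term is -0.6Δ₀ = -95 kJ/mol, with no excess pairing.
Low-spin t₂g⁴ eg⁰ gives -1.6Δ₀ = -253 kJ/mol, but forming 1 extra pair costs 1P = 245 kJ/mol, so E(LS) = -253 + 245 = -8 kJ/mol.
E(LS) − E(HS) = -8 − (-95) = 87 kJ/mol.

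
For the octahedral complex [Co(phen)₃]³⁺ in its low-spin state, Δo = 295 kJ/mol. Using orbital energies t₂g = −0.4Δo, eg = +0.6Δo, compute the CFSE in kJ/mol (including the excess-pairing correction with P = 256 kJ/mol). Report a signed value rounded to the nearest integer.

-196

phen is neutral, so the +3 overall charge sits on Co: oxidation state +3.
Group 9 minus oxidation state +3 gives a d⁶ configuration for Co³⁺.
The d⁶ electrons fill as t₂g⁶ eg⁰.
Orbital CFSE = 6(-0.4) + 0(0.6) = -2.4Δo = -2.4 × 295 = -708 kJ/mol.
Pairing penalty: 3 pairs vs 1 in the high-spin reference → 2 extra × P = 512 kJ/mol.
Net CFSE = -708 + 512 = -196 kJ/mol.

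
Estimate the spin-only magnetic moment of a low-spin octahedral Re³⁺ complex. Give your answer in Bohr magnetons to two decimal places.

2.83 Bohr magnetons

Re sits in group 7; removing 3 electrons leaves Re³⁺ with 7 − 3 = 4 d electrons.
Configuration: t2g^4 e_g^0 → 2 unpaired electrons.
μ(spin-only) = √[2(2+2)] = √8 ≈ 2.83 Bohr magnetons.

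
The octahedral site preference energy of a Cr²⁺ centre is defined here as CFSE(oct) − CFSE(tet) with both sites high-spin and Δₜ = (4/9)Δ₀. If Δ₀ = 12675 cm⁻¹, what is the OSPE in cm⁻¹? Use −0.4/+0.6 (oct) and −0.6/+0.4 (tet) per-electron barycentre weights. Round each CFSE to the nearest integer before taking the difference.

-5352

Cr is in group 6, so Cr²⁺ is d⁴ (6 − 2 = 4).
Octahedral (high-spin): t₂g³ eg¹, CFSE = 3(−0.4) + 1(+0.6) = -0.6Δ₀ = -0.6 × 12675 = -7605 cm⁻¹.
Tetrahedral: e² t₂², CFSE = 2(−0.6) + 2(+0.4) = -0.4Δₜ = -0.4 × (4/9) × 12675 = -2253 cm⁻¹.
Subtracting, OSPE = -7605 − (-2253) = -5352 cm⁻¹.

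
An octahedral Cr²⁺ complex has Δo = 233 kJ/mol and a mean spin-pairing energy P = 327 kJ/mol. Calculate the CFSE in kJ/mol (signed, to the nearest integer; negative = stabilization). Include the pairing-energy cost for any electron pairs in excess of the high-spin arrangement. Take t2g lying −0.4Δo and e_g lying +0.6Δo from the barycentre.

Group 6 minus oxidation state +2 gives a d⁴ configuration for Cr²⁺.
Here Δo < P (233 < 327), so the high-spin state is favoured.
That gives t2g^3 e_g^1.
Orbital CFSE = -0.6Δo = -0.6 × 233 = -140 kJ/mol.
High-spin has no excess pairs, so no pairing correction applies.

-140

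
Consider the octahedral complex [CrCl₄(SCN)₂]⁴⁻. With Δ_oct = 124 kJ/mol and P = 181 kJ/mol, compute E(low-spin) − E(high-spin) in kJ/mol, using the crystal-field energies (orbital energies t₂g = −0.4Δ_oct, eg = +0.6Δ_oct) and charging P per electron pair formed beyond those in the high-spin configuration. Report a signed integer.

Ligand charges: 4×(-1) from Cl⁻ and 2×(-1) from SCN⁻ sum to -6; with overall charge -4, Cr is +2.
Cr²⁺: group 6, so d-count = 6 − 2 = 4.
High-spin d⁴ fills as t₂g³ eg¹ with CFSE 3(−0.4) + 1(+0.6) = -0.6Δ_oct = -74 kJ/mol.
Low-spin: t₂g⁴ eg⁰, orbital CFSE = -1.6Δ_oct = -198 kJ/mol; plus 1 excess pair × P = +181 kJ/mol; total -17 kJ/mol.
The difference is -17 − (-74) = 57 kJ/mol, so high-spin lies lower.

57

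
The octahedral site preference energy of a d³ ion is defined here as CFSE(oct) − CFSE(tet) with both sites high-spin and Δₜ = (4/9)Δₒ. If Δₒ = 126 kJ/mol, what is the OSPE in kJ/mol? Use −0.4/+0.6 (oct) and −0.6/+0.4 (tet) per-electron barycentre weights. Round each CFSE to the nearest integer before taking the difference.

-106

Octahedral (high-spin): t2g^3 e_g^0, CFSE = 3(−0.4) + 0(+0.6) = -1.2Δₒ = -1.2 × 126 = -151 kJ/mol.
Tetrahedral e^2 t2^1 gives -0.8Δₜ = -0.8 × (4/9) × 126 = -45 kJ/mol.
OSPE = -151 − (-45) = -106 kJ/mol.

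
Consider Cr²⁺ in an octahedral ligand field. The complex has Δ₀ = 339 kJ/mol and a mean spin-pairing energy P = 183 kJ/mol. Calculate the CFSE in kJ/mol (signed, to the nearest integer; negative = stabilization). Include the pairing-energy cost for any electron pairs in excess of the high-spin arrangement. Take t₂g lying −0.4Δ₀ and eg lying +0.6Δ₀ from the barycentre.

Cr is in group 6, so Cr²⁺ is d⁴ (6 − 2 = 4).
Since Δ₀ = 339 kJ/mol > P = 183 kJ/mol, the complex adopts the low-spin configuration.
Filling d⁴ accordingly: t₂g⁴ eg⁰.
Orbital CFSE = -1.6Δ₀ = -1.6 × 339 = -542 kJ/mol.
Excess pairs vs high-spin: 1 − 0 = 1; pairing cost = +183 kJ/mol.
Net CFSE = -542 + 183 = -359 kJ/mol.

-359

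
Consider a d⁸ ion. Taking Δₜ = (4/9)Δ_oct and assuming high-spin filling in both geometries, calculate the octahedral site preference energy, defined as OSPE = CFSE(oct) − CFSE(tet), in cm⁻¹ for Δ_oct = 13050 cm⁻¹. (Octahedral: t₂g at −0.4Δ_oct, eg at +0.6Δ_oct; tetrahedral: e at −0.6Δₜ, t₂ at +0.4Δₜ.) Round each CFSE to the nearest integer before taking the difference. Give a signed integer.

-11020

Octahedral high-spin t2g^6 e_g^2: CFSE = -1.2 × 13050 = -15660 cm⁻¹.
Tetrahedral e^4 t2^4 gives -0.8Δₜ = -0.8 × (4/9) × 13050 = -4640 cm⁻¹.
OSPE = CFSE(oct) − CFSE(tet) = -15660 − (-4640) = -11020 cm⁻¹.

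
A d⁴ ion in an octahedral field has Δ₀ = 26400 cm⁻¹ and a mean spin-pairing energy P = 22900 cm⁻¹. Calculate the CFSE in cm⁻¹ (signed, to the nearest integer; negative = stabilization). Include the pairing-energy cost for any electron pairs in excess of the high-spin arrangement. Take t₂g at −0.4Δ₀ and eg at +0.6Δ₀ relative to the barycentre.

Δ₀ > P, so pairing is preferred: the ground state is low-spin.
Filling d⁴ accordingly: t₂g⁴ eg⁰.
Orbital CFSE = -1.6Δ₀ = -1.6 × 26400 = -42240 cm⁻¹.
Excess pairs vs high-spin: 1 − 0 = 1; pairing cost = +22900 cm⁻¹.
Net CFSE = -42240 + 22900 = -19340 cm⁻¹.

-19340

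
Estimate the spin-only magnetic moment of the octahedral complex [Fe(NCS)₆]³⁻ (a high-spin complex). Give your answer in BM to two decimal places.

Each NCS⁻ contributes -1; 6 × (-1) = -6. With overall charge -3, Fe is in the +3 oxidation state.
Fe sits in group 8; removing 3 electrons leaves Fe³⁺ with 8 − 3 = 5 d electrons.
Configuration: t₂g³ eg² → 5 unpaired electrons.
μ(spin-only) = √[5(5+2)] = √35 ≈ 5.92 BM.

5.92 BM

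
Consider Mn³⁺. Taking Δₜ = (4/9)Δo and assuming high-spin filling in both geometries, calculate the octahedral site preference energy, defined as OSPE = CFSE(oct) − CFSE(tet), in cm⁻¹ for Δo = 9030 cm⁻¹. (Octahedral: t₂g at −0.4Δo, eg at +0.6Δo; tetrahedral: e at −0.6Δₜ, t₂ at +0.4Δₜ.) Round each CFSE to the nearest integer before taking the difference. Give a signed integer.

-3813

Group 7 minus oxidation state +3 gives a d⁴ configuration for Mn³⁺.
In an octahedral site d⁴ (HS) is t2g^3 e_g^1, giving CFSE(oct) = -0.6Δo = -5418 cm⁻¹.
Tetrahedral: e^2 t2^2, CFSE = 2(−0.6) + 2(+0.4) = -0.4Δₜ = -0.4 × (4/9) × 9030 = -1605 cm⁻¹.
OSPE = -5418 − (-1605) = -3813 cm⁻¹.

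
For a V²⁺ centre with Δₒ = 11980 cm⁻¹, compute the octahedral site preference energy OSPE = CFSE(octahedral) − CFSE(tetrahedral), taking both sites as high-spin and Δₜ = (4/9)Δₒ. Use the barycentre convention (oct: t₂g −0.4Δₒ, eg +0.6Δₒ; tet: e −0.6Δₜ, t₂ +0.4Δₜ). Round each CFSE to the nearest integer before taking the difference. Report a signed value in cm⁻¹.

-10116

V²⁺: group 5, so d-count = 5 − 2 = 3.
In an octahedral site d³ (HS) is t₂g³ eg⁰, giving CFSE(oct) = -1.2Δₒ = -14376 cm⁻¹.
Tetrahedral e² t₂¹ gives -0.8Δₜ = -0.8 × (4/9) × 11980 = -4260 cm⁻¹.
OSPE = CFSE(oct) − CFSE(tet) = -14376 − (-4260) = -10116 cm⁻¹.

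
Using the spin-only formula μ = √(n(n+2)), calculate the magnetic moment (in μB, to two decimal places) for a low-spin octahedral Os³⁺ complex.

1.73 μB

Os³⁺: group 8, so d-count = 8 − 3 = 5.
Configuration: t2g^5 e_g^0 → 1 unpaired electron.
μ(spin-only) = √[1(1+2)] = √3 ≈ 1.73 μB.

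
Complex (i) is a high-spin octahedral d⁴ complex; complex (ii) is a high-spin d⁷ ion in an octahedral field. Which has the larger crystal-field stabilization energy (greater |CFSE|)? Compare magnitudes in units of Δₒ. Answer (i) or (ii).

(i): t₂g³ eg¹, CFSE = -0.6Δₒ.
(ii): t2g^5 e_g^2, CFSE = -0.8Δₒ.
So (ii) has the larger |CFSE|.

(ii)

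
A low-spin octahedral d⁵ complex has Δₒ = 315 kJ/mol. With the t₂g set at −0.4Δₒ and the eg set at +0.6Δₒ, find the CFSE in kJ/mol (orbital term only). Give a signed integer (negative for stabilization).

Electron filling gives t₂g⁵ eg⁰.
CFSE(orbital) = 5×(-0.4Δₒ) + 0×(0.6Δₒ) = -2.0Δₒ; with Δₒ = 315 kJ/mol that is -630 kJ/mol.

-630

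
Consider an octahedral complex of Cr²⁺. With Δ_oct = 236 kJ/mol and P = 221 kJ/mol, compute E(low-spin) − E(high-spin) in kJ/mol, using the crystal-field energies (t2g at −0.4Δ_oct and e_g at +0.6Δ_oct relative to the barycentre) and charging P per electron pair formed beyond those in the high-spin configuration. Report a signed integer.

Cr sits in group 6; removing 2 electrons leaves Cr²⁺ with 6 − 2 = 4 d electrons.
In the high-spin limit (t2g^3 e_g^1) the orbital term is -0.6Δ_oct = -142 kJ/mol, with no excess pairing.
For low-spin the configuration is t2g^4 e_g^0: orbital energy -1.6 × 236 = -378 kJ/mol, and 1 additional pair relative to high-spin adds 221 kJ/mol, giving -157 kJ/mol.
E(LS) − E(HS) = -157 − (-142) = -15 kJ/mol.

-15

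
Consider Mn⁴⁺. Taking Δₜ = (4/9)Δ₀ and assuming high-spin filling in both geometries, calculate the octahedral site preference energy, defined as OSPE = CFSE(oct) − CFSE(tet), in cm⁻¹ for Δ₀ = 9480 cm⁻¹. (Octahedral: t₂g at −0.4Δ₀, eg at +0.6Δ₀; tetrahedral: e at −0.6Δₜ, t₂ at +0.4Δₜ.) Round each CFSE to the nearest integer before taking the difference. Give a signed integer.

Mn sits in group 7; removing 4 electrons leaves Mn⁴⁺ with 7 − 4 = 3 d electrons.
In an octahedral site d³ (HS) is t₂g³ eg⁰, giving CFSE(oct) = -1.2Δ₀ = -11376 cm⁻¹.
Tetrahedral: e² t₂¹, CFSE = 2(−0.6) + 1(+0.4) = -0.8Δₜ = -0.8 × (4/9) × 9480 = -3371 cm⁻¹.
Subtracting, OSPE = -11376 − (-3371) = -8005 cm⁻¹.

-8005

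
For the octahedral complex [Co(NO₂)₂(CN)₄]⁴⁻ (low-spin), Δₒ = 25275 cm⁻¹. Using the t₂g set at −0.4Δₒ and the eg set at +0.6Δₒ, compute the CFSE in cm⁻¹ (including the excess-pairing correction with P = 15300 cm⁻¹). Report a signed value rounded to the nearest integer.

Ligand charges: 2×(-1) from NO₂⁻ and 4×(-1) from CN⁻ sum to -6; with overall charge -4, Co is +2.
Co is in group 9, so Co²⁺ is d⁷ (9 − 2 = 7).
The d⁷ electrons fill as t₂g⁶ eg¹.
The orbital stabilization is -1.8Δₒ = -1.8 × 25275 = -45495 cm⁻¹.
Relative to high-spin t₂g⁵ eg² (2 paired), the low-spin configuration has 1 additional pair, contributing +1 × 15300 = +15300 cm⁻¹.
Overall CFSE = -45495 + 15300 = -30195 cm⁻¹.

-30195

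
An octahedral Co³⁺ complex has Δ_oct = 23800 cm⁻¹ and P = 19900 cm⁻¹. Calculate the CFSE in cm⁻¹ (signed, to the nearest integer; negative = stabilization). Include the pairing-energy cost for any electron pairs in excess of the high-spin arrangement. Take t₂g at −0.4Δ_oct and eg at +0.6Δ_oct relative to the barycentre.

Group 9 minus oxidation state +3 gives a d⁶ configuration for Co³⁺.
Here Δ_oct > P (23800 > 19900), so the low-spin state is favoured.
That gives t₂g⁶ eg⁰.
Orbital CFSE = -2.4Δ_oct = -2.4 × 23800 = -57120 cm⁻¹.
Excess pairs vs high-spin: 3 − 1 = 2; pairing cost = +39800 cm⁻¹.
Net CFSE = -57120 + 39800 = -17320 cm⁻¹.

-17320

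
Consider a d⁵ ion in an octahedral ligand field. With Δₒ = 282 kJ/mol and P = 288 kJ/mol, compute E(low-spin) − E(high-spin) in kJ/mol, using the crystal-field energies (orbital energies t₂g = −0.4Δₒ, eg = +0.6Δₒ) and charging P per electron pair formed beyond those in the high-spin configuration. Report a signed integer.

12

High-spin: t₂g³ eg², CFSE = 0.0Δₒ = 0 kJ/mol.
For low-spin the configuration is t₂g⁵ eg⁰: orbital energy -2.0 × 282 = -564 kJ/mol, and 2 additional pairs relative to high-spin add 576 kJ/mol, giving 12 kJ/mol.
E(LS) − E(HS) = 12 − (0) = 12 kJ/mol.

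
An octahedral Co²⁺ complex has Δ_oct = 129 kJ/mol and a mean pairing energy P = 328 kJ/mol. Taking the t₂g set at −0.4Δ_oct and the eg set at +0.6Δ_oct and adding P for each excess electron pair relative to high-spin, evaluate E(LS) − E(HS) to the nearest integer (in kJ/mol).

199

Co is in group 9, so Co²⁺ is d⁷ (9 − 2 = 7).
In the high-spin limit (t₂g⁵ eg²) the orbital term is -0.8Δ_oct = -103 kJ/mol, with no excess pairing.
Low-spin t₂g⁶ eg¹ gives -1.8Δ_oct = -232 kJ/mol, but forming 1 extra pair costs 1P = 328 kJ/mol, so E(LS) = -232 + 328 = 96 kJ/mol.
E(LS) − E(HS) = 96 − (-103) = 199 kJ/mol.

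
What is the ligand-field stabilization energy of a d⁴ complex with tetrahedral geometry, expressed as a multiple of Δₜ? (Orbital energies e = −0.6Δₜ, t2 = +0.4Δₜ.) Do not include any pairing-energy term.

-0.4 Δₜ

Tetrahedral fields are weak (Δₜ ≈ 4/9 Δₒ), so electrons fill high-spin.
Configuration: e^2 t2^2.
CFSE = 2(-0.6Δₜ) + 2(0.4Δₜ) = -1.2Δₜ + 0.8Δₜ = -0.4Δₜ.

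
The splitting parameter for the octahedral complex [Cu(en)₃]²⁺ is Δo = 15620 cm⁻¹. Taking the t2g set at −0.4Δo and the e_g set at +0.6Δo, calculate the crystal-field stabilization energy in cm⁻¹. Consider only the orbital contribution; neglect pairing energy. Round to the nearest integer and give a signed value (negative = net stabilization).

en is neutral, so the +2 overall charge sits on Cu: oxidation state +2.
Cu is in group 11, so Cu²⁺ is d⁹ (11 − 2 = 9).
The d⁹ electrons fill as t2g^6 e_g^3.
The orbital stabilization is -0.6Δo = -0.6 × 15620 = -9372 cm⁻¹.

-9372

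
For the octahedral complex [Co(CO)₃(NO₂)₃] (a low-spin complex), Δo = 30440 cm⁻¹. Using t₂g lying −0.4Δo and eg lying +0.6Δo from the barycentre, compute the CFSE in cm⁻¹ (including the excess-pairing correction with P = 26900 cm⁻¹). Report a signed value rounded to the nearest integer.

-19256

Ligand charges: 3×(+0) from CO and 3×(-1) from NO₂⁻ sum to -3; with overall charge +0, Co is +3.
Co is in group 9, so Co³⁺ is d⁶ (9 − 3 = 6).
Electron filling gives t₂g⁶ eg⁰.
The orbital stabilization is -2.4Δo = -2.4 × 30440 = -73056 cm⁻¹.
Pairing penalty: 3 pairs vs 1 in the high-spin reference → 2 extra × P = 53800 cm⁻¹.
Overall CFSE = -73056 + 53800 = -19256 cm⁻¹.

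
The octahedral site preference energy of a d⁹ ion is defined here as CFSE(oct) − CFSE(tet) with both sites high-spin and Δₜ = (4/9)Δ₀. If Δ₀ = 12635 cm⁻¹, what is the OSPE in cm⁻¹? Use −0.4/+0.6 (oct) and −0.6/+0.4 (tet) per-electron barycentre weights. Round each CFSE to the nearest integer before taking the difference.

-5335

Octahedral (high-spin): t₂g⁶ eg³, CFSE = 6(−0.4) + 3(+0.6) = -0.6Δ₀ = -0.6 × 12635 = -7581 cm⁻¹.
Tetrahedral e⁴ t₂⁵ gives -0.4Δₜ = -0.4 × (4/9) × 12635 = -2246 cm⁻¹.
OSPE = -7581 − (-2246) = -5335 cm⁻¹.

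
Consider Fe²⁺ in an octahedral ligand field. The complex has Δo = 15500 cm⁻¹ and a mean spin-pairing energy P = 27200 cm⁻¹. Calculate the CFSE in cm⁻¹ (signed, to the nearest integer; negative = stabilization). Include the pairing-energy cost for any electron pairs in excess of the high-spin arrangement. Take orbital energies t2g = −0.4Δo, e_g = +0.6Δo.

-6200

Fe is in group 8, so Fe²⁺ is d⁶ (8 − 2 = 6).
Δo < P, so pairing is avoided: the ground state is high-spin.
Configuration: t2g^4 e_g^2.
Orbital CFSE = -0.4Δo = -0.4 × 15500 = -6200 cm⁻¹.
High-spin has no excess pairs, so no pairing correction applies.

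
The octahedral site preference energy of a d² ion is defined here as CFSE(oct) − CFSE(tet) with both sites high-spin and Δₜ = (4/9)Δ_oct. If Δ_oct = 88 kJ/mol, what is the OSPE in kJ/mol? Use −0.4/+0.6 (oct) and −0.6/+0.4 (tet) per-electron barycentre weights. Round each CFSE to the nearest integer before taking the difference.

In an octahedral site d² (HS) is t2g^2 e_g^0, giving CFSE(oct) = -0.8Δ_oct = -70 kJ/mol.
Tetrahedral: e^2 t2^0, CFSE = 2(−0.6) + 0(+0.4) = -1.2Δₜ = -1.2 × (4/9) × 88 = -47 kJ/mol.
Subtracting, OSPE = -70 − (-47) = -23 kJ/mol.

-23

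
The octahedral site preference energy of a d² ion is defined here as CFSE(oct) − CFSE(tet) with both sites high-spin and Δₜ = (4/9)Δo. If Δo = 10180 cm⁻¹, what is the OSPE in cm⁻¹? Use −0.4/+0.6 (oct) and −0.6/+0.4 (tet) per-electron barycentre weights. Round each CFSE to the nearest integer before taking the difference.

Octahedral (high-spin): t2g^2 e_g^0, CFSE = 2(−0.4) + 0(+0.6) = -0.8Δo = -0.8 × 10180 = -8144 cm⁻¹.
Tetrahedral e^2 t2^0 gives -1.2Δₜ = -1.2 × (4/9) × 10180 = -5429 cm⁻¹.
OSPE = CFSE(oct) − CFSE(tet) = -8144 − (-5429) = -2715 cm⁻¹.

-2715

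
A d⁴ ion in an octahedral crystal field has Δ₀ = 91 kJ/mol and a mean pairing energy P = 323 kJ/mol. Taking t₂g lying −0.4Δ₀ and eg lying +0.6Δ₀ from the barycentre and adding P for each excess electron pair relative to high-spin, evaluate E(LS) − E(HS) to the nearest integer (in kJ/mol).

232

In the high-spin limit (t₂g³ eg¹) the orbital term is -0.6Δ₀ = -55 kJ/mol, with no excess pairing.
For low-spin the configuration is t₂g⁴ eg⁰: orbital energy -1.6 × 91 = -146 kJ/mol, and 1 additional pair relative to high-spin adds 323 kJ/mol, giving 177 kJ/mol.
The difference is 177 − (-55) = 232 kJ/mol, so high-spin lies lower.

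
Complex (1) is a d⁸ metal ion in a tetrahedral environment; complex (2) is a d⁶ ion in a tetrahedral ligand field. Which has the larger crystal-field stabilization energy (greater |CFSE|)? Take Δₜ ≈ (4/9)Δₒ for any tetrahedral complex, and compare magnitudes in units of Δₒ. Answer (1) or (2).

(1)

(1): Tetrahedral splitting is small, so the complex is high-spin; e^4 t2^4, CFSE = -0.8Δₜ ≈ -0.36Δₒ.
(2): Tetrahedral splitting is small, so the complex is high-spin; e^3 t2^3, CFSE = -0.6Δₜ ≈ -0.27Δₒ.
So (1) has the larger |CFSE|.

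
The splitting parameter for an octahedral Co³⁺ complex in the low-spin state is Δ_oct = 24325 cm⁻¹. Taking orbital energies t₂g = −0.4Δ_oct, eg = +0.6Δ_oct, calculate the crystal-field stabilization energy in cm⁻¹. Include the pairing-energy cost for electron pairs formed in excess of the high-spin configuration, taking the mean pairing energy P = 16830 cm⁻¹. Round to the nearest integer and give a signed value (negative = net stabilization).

Co sits in group 9; removing 3 electrons leaves Co³⁺ with 9 − 3 = 6 d electrons.
Electron filling gives t₂g⁶ eg⁰.
CFSE(orbital) = 6×(-0.4Δ_oct) + 0×(0.6Δ_oct) = -2.4Δ_oct; with Δ_oct = 24325 cm⁻¹ that is -58380 cm⁻¹.
High-spin d⁶ would be t₂g⁴ eg² with 1 pair; low-spin has 3, so 2 excess pairs cost +2P = +33660 cm⁻¹.
Overall CFSE = -58380 + 33660 = -24720 cm⁻¹.

-24720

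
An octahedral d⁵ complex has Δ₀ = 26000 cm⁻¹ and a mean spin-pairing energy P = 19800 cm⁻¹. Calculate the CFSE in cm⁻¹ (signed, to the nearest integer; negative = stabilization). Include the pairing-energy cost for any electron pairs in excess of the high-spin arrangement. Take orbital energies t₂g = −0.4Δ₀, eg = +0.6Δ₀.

Here Δ₀ > P (26000 > 19800), so the low-spin state is favoured.
Configuration: t₂g⁵ eg⁰.
Orbital CFSE = -2.0Δ₀ = -2.0 × 26000 = -52000 cm⁻¹.
Excess pairs vs high-spin: 2 − 0 = 2; pairing cost = +39600 cm⁻¹.
Net CFSE = -52000 + 39600 = -12400 cm⁻¹.

-12400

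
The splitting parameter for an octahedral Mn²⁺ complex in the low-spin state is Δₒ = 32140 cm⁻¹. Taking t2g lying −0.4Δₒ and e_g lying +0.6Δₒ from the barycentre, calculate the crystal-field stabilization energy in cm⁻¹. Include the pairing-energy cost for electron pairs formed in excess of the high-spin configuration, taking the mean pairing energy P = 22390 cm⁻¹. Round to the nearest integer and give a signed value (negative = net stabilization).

-19500

Mn is in group 7, so Mn²⁺ is d⁵ (7 − 2 = 5).
Configuration: t2g^5 e_g^0.
CFSE(orbital) = 5×(-0.4Δₒ) + 0×(0.6Δₒ) = -2.0Δₒ; with Δₒ = 32140 cm⁻¹ that is -64280 cm⁻¹.
High-spin d⁵ would be t2g^3 e_g^2 with 0 pairs; low-spin has 2, so 2 excess pairs cost +2P = +44780 cm⁻¹.
Combining: -64280 + 44780 = -19500 cm⁻¹.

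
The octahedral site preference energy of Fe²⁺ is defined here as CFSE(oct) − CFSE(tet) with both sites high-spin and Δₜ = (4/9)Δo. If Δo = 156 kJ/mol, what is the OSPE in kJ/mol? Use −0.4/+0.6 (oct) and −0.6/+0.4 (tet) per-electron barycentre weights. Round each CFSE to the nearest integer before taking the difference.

-20

Fe²⁺: group 8, so d-count = 8 − 2 = 6.
Octahedral high-spin t2g^4 e_g^2: CFSE = -0.4 × 156 = -62 kJ/mol.
In a tetrahedral site the filling is e^3 t2^3: CFSE(tet) = -0.6Δₜ = -0.6 × (4/9)(156) = -42 kJ/mol.
OSPE = -62 − (-42) = -20 kJ/mol.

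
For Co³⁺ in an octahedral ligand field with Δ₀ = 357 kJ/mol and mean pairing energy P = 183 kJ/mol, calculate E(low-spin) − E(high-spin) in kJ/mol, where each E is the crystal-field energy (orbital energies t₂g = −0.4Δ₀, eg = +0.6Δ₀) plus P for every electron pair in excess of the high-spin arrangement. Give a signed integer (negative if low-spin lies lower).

Group 9 minus oxidation state +3 gives a d⁶ configuration for Co³⁺.
High-spin: t₂g⁴ eg², CFSE = -0.4Δ₀ = -143 kJ/mol.
Low-spin t₂g⁶ eg⁰ gives -2.4Δ₀ = -857 kJ/mol, but forming 2 extra pairs costs 2P = 366 kJ/mol, so E(LS) = -857 + 366 = -491 kJ/mol.
Thus E(LS) − E(HS) = -348 kJ/mol.

-348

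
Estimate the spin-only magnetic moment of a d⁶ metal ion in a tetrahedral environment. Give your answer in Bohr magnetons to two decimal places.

Tetrahedral splitting is small, so the complex is high-spin.
Configuration: e³ t₂³ → 4 unpaired electrons.
μ(spin-only) = √[4(4+2)] = √24 ≈ 4.90 Bohr magnetons.

4.90 Bohr magnetons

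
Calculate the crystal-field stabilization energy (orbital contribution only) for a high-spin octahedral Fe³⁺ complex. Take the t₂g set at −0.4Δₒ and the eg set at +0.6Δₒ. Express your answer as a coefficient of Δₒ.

0.0 Δₒ

Group 8 minus oxidation state +3 gives a d⁵ configuration for Fe³⁺.
Configuration: t₂g³ eg².
CFSE = 3(-0.4Δₒ) + 2(0.6Δₒ) = -1.2Δₒ + 1.2Δₒ = 0.0Δₒ.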